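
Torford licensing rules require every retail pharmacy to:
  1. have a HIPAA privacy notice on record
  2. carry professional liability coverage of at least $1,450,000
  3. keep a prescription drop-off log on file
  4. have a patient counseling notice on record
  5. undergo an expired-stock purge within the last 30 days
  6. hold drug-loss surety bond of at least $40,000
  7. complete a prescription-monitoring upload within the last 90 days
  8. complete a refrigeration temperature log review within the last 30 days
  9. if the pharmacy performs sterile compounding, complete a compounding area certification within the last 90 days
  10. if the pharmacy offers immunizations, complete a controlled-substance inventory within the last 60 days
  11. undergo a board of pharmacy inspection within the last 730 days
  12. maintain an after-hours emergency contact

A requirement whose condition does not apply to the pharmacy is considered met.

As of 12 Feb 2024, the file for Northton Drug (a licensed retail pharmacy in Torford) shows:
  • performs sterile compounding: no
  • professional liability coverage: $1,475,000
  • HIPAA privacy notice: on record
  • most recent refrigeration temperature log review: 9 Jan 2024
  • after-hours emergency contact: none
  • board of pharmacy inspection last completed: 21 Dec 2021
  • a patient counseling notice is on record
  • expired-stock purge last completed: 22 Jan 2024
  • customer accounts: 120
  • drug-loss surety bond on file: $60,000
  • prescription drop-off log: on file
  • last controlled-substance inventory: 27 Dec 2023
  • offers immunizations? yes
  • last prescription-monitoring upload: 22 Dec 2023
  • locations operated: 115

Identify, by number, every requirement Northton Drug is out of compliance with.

8, 11, 12

1. HIPAA privacy notice present → met
2. professional liability coverage $1,475,000 ≥ $1,450,000 → met
3. prescription drop-off log present → met
4. patient counseling notice present → met
5. expired-stock purge 21 days ago vs limit 30 → met
6. drug-loss surety bond $60,000 ≥ $40,000 → met
7. prescription-monitoring upload 52 days ago vs limit 90 → met
8. refrigeration temperature log review 34 days ago vs limit 30 → not met
9. condition 'performs sterile compounding' does not hold → requirement n/a → met
10. condition 'offers immunizations' holds; controlled-substance inventory 47 days ago vs limit 60 → met
11. board of pharmacy inspection 783 days ago vs limit 730 → not met
12. after-hours emergency contact absent → not met
Not met: 8, 11, 12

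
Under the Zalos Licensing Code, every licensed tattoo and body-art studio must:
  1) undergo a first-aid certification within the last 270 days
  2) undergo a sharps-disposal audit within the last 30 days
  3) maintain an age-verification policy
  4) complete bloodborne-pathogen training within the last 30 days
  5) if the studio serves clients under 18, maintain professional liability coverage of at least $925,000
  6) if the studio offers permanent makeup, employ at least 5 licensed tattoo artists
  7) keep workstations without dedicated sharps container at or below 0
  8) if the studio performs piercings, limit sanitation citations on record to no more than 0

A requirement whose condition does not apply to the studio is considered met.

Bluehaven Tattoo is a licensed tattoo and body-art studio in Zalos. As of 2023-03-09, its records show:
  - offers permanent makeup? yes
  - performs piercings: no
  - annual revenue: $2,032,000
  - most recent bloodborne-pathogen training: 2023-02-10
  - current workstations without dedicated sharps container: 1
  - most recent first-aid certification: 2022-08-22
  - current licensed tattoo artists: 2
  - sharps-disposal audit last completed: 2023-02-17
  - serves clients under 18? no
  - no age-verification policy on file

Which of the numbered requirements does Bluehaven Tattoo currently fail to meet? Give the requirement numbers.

1. first-aid certification 199 days ago vs limit 270 → met
2. sharps-disposal audit 20 days ago vs limit 30 → met
3. age-verification policy absent → not met
4. bloodborne-pathogen training 27 days ago vs limit 30 → met
5. condition 'serves clients under 18' does not hold → requirement n/a → met
6. condition 'offers permanent makeup' holds; licensed tattoo artists 2 < 5 → not met
7. workstations without dedicated sharps container 1 > 0 → not met
8. condition 'performs piercings' does not hold → requirement n/a → met
Not met: 3, 6, 7

3, 6, 7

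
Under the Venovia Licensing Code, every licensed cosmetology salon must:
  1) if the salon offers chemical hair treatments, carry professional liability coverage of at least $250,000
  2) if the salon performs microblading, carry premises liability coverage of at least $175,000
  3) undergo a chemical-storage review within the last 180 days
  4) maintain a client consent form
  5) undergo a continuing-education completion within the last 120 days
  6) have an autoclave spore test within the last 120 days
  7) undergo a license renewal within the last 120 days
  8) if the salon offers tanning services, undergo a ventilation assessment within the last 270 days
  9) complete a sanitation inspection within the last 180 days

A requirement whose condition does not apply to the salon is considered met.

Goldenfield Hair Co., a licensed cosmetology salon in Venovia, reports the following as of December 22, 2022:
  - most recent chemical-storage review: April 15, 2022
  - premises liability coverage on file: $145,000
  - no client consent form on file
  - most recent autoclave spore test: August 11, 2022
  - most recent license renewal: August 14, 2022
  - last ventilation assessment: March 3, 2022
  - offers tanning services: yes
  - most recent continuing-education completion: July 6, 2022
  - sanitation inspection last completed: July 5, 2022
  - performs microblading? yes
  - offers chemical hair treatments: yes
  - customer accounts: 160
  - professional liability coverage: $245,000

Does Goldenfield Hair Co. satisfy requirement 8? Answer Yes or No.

No

8. condition 'offers tanning services' holds; ventilation assessment 294 days ago vs limit 270 → not met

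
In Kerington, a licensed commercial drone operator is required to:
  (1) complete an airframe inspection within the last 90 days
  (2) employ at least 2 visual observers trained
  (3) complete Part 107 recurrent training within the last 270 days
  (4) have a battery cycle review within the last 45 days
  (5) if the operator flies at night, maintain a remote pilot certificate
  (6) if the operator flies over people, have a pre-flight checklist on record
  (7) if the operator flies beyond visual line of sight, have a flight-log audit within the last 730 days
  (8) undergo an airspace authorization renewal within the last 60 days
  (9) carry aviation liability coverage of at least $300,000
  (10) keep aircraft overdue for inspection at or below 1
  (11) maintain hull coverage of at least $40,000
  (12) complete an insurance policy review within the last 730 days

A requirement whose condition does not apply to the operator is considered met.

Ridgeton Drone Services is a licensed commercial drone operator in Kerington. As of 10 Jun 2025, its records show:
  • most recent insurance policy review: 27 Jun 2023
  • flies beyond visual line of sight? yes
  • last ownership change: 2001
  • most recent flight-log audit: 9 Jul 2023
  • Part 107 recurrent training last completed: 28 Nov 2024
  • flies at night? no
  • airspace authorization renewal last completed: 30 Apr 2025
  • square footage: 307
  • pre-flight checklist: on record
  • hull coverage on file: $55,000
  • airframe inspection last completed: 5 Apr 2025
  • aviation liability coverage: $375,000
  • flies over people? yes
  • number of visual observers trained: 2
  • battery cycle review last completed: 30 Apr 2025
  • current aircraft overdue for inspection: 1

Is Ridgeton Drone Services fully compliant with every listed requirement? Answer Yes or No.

Yes

1. airframe inspection 66 days ago vs limit 90 → met
2. visual observers trained 2 ≥ 2 → met
3. Part 107 recurrent training 194 days ago vs limit 270 → met
4. battery cycle review 41 days ago vs limit 45 → met
5. condition 'flies at night' does not hold → requirement n/a → met
6. condition 'flies over people' holds; pre-flight checklist present → met
7. condition 'flies beyond visual line of sight' holds; flight-log audit 702 days ago vs limit 730 → met
8. airspace authorization renewal 41 days ago vs limit 60 → met
9. aviation liability coverage $375,000 ≥ $300,000 → met
10. aircraft overdue for inspection 1 ≤ 1 → met
11. hull coverage $55,000 ≥ $40,000 → met
12. insurance policy review 714 days ago vs limit 730 → met
All met.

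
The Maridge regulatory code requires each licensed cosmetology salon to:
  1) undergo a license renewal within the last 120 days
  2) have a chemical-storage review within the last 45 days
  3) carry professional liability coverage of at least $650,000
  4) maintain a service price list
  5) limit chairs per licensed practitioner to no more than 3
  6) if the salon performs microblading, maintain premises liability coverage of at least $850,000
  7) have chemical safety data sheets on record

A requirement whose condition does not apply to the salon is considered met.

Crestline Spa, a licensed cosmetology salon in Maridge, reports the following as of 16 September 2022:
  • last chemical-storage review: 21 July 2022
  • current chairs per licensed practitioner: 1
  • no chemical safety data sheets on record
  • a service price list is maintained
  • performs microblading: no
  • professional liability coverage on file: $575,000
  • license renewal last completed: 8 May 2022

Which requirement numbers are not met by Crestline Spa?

1. license renewal 131 days ago vs limit 120 → not met
2. chemical-storage review 57 days ago vs limit 45 → not met
3. professional liability coverage $575,000 < $650,000 → not met
4. service price list present → met
5. chairs per licensed practitioner 1 ≤ 3 → met
6. condition 'performs microblading' does not hold → requirement n/a → met
7. chemical safety data sheets absent → not met
Not met: 1, 2, 3, 7

1, 2, 3, 7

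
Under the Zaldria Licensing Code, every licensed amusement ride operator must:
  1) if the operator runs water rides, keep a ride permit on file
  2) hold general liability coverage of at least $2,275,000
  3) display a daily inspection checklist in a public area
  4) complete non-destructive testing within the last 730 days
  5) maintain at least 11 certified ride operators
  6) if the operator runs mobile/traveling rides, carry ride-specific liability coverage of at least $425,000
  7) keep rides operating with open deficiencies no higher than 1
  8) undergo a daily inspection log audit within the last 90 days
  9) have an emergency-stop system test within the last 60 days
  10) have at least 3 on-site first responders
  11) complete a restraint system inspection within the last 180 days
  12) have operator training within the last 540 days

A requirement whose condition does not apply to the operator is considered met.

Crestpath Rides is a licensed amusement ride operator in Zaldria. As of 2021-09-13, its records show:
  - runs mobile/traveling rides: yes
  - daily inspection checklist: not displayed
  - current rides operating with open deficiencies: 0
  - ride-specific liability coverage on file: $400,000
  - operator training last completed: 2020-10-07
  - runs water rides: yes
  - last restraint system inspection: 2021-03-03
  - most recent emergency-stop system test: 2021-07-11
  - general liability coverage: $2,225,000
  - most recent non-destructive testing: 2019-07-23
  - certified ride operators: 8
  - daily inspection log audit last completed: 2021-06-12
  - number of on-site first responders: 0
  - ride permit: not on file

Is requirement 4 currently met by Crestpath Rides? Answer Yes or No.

4. non-destructive testing 783 days ago vs limit 730 → not met

No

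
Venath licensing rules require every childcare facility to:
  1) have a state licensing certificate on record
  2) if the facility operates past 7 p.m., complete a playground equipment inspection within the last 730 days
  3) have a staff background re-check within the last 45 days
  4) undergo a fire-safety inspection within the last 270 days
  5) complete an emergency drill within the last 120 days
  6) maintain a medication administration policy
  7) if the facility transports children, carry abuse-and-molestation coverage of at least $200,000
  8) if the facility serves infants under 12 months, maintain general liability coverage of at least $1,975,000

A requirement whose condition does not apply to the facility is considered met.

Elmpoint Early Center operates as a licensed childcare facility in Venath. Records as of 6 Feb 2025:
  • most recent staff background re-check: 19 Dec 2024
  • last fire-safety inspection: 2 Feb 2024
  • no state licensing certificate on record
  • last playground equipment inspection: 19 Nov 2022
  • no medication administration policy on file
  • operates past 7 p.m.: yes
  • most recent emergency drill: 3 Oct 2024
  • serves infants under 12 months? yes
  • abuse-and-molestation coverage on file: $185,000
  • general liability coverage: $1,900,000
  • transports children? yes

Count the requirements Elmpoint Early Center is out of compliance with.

1. state licensing certificate absent → not met
2. condition 'operates past 7 p.m.' holds; playground equipment inspection 810 days ago vs limit 730 → not met
3. staff background re-check 49 days ago vs limit 45 → not met
4. fire-safety inspection 370 days ago vs limit 270 → not met
5. emergency drill 126 days ago vs limit 120 → not met
6. medication administration policy absent → not met
7. condition 'transports children' holds; abuse-and-molestation coverage $185,000 < $200,000 → not met
8. condition 'serves infants under 12 months' holds; general liability coverage $1,900,000 < $1,975,000 → not met
Not met: 8 of 8

8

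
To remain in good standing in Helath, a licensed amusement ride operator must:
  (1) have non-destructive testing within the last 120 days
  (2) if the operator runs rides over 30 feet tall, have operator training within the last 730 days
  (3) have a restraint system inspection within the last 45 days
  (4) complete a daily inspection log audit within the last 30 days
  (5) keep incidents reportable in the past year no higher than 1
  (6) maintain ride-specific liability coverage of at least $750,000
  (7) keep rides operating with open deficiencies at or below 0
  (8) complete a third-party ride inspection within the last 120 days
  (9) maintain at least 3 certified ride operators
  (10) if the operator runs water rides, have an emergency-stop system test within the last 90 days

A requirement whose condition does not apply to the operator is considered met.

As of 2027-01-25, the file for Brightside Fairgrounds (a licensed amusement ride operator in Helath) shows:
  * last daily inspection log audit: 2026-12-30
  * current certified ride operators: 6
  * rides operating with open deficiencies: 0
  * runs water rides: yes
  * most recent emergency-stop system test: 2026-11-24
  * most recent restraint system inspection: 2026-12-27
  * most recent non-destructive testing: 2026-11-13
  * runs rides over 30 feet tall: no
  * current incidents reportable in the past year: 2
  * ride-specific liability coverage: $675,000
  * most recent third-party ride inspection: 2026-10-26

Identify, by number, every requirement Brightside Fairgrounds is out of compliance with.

5, 6

1. non-destructive testing 73 days ago vs limit 120 → met
2. condition 'runs rides over 30 feet tall' does not hold → requirement n/a → met
3. restraint system inspection 29 days ago vs limit 45 → met
4. daily inspection log audit 26 days ago vs limit 30 → met
5. incidents reportable in the past year 2 > 1 → not met
6. ride-specific liability coverage $675,000 < $750,000 → not met
7. rides operating with open deficiencies 0 ≤ 0 → met
8. third-party ride inspection 91 days ago vs limit 120 → met
9. certified ride operators 6 ≥ 3 → met
10. condition 'runs water rides' holds; emergency-stop system test 62 days ago vs limit 90 → met
Not met: 5, 6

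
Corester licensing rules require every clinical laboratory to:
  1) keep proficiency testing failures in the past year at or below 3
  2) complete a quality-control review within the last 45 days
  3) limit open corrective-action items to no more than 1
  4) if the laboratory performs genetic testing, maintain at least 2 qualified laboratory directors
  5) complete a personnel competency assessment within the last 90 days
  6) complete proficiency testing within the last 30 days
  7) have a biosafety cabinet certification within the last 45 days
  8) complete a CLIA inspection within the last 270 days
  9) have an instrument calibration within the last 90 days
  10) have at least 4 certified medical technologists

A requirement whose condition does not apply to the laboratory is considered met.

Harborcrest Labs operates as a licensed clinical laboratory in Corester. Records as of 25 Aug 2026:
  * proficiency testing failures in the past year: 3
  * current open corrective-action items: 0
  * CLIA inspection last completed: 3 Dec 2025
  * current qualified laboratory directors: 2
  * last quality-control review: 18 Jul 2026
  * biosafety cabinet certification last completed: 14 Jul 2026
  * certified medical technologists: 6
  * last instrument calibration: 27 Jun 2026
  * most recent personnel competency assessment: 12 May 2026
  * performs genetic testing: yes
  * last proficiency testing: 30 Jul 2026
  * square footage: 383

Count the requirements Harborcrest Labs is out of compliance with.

1. proficiency testing failures in the past year 3 ≤ 3 → met
2. quality-control review 38 days ago vs limit 45 → met
3. open corrective-action items 0 ≤ 1 → met
4. condition 'performs genetic testing' holds; qualified laboratory directors 2 ≥ 2 → met
5. personnel competency assessment 105 days ago vs limit 90 → not met
6. proficiency testing 26 days ago vs limit 30 → met
7. biosafety cabinet certification 42 days ago vs limit 45 → met
8. CLIA inspection 265 days ago vs limit 270 → met
9. instrument calibration 59 days ago vs limit 90 → met
10. certified medical technologists 6 ≥ 4 → met
Not met: 1 of 10

1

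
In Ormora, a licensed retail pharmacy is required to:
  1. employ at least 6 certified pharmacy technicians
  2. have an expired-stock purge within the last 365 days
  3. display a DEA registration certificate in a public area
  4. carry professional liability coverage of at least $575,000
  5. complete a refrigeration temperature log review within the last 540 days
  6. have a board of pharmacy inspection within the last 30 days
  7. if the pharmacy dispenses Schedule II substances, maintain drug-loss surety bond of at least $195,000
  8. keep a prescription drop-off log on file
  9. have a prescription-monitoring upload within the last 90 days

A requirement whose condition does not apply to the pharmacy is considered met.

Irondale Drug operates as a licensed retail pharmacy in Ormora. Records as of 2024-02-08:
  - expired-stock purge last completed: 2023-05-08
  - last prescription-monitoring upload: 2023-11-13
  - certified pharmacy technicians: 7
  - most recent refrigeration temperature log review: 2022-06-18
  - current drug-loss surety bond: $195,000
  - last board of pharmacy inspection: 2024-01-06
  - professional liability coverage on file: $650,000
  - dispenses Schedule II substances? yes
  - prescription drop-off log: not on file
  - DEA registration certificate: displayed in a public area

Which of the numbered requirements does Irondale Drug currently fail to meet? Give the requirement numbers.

5, 6, 8

1. certified pharmacy technicians 7 ≥ 6 → met
2. expired-stock purge 276 days ago vs limit 365 → met
3. DEA registration certificate present → met
4. professional liability coverage $650,000 ≥ $575,000 → met
5. refrigeration temperature log review 600 days ago vs limit 540 → not met
6. board of pharmacy inspection 33 days ago vs limit 30 → not met
7. condition 'dispenses Schedule II substances' holds; drug-loss surety bond $195,000 ≥ $195,000 → met
8. prescription drop-off log absent → not met
9. prescription-monitoring upload 87 days ago vs limit 90 → met
Not met: 5, 6, 8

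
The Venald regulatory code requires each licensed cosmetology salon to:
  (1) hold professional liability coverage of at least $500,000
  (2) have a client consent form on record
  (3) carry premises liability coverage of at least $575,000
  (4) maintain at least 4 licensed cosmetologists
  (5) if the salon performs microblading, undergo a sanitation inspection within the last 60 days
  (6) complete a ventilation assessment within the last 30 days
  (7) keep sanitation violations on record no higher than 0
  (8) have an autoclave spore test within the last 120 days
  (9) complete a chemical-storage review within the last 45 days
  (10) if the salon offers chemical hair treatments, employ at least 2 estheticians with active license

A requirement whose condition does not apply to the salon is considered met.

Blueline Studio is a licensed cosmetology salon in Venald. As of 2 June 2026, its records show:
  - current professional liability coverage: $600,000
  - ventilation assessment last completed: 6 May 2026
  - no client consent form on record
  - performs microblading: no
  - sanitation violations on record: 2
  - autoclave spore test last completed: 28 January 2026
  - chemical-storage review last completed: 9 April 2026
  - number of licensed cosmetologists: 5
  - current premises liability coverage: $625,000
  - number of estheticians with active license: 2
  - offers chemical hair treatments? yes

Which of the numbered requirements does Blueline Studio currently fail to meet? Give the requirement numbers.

2, 7, 8, 9

1. professional liability coverage $600,000 ≥ $500,000 → met
2. client consent form absent → not met
3. premises liability coverage $625,000 ≥ $575,000 → met
4. licensed cosmetologists 5 ≥ 4 → met
5. condition 'performs microblading' does not hold → requirement n/a → met
6. ventilation assessment 27 days ago vs limit 30 → met
7. sanitation violations on record 2 > 0 → not met
8. autoclave spore test 125 days ago vs limit 120 → not met
9. chemical-storage review 54 days ago vs limit 45 → not met
10. condition 'offers chemical hair treatments' holds; estheticians with active license 2 ≥ 2 → met
Not met: 2, 7, 8, 9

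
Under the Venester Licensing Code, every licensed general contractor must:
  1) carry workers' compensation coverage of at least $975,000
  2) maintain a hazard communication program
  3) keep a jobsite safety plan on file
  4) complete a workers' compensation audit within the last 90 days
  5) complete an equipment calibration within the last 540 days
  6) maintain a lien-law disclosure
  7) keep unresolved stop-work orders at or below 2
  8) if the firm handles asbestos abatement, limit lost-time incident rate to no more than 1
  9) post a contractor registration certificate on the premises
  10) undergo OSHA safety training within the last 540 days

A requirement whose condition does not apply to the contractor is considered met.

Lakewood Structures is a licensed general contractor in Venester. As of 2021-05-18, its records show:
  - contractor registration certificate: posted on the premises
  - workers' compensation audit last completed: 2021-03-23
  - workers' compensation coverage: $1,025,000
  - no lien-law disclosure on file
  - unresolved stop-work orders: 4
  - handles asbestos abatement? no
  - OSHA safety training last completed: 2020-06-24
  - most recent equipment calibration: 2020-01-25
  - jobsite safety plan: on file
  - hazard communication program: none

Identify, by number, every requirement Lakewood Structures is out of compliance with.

1. workers' compensation coverage $1,025,000 ≥ $975,000 → met
2. hazard communication program absent → not met
3. jobsite safety plan present → met
4. workers' compensation audit 56 days ago vs limit 90 → met
5. equipment calibration 479 days ago vs limit 540 → met
6. lien-law disclosure absent → not met
7. unresolved stop-work orders 4 > 2 → not met
8. condition 'handles asbestos abatement' does not hold → requirement n/a → met
9. contractor registration certificate present → met
10. OSHA safety training 328 days ago vs limit 540 → met
Not met: 2, 6, 7

2, 6, 7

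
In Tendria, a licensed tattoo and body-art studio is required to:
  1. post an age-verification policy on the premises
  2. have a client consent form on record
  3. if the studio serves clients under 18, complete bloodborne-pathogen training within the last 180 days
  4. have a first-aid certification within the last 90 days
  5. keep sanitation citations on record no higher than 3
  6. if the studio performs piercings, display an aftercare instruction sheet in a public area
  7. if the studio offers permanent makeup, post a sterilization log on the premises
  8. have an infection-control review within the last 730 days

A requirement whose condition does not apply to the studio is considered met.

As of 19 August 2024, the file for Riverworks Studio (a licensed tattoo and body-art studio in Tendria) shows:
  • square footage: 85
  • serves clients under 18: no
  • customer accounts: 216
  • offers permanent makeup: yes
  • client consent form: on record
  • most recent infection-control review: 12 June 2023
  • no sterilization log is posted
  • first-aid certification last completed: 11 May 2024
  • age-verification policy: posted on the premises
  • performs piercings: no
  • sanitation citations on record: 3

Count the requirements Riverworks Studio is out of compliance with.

1. age-verification policy present → met
2. client consent form present → met
3. condition 'serves clients under 18' does not hold → requirement n/a → met
4. first-aid certification 100 days ago vs limit 90 → not met
5. sanitation citations on record 3 ≤ 3 → met
6. condition 'performs piercings' does not hold → requirement n/a → met
7. condition 'offers permanent makeup' holds; sterilization log absent → not met
8. infection-control review 434 days ago vs limit 730 → met
Not met: 2 of 8

2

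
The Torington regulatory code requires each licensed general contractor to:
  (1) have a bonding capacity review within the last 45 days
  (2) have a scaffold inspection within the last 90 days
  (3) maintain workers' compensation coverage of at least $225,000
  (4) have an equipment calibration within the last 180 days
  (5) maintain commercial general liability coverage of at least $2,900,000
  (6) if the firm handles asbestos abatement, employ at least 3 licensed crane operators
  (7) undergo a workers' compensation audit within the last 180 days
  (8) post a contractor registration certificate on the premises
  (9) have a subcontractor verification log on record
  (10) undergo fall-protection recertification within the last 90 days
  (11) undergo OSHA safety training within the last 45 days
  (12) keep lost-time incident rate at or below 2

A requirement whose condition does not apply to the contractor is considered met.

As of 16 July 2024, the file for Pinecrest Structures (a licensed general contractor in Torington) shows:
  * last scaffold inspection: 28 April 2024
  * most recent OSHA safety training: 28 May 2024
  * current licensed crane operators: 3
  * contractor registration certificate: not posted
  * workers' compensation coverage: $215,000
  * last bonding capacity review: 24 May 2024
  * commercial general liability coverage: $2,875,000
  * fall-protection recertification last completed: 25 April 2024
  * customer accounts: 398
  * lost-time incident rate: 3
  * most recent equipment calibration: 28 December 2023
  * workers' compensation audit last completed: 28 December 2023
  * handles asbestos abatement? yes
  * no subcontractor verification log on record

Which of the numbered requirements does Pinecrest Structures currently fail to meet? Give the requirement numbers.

1. bonding capacity review 53 days ago vs limit 45 → not met
2. scaffold inspection 79 days ago vs limit 90 → met
3. workers' compensation coverage $215,000 < $225,000 → not met
4. equipment calibration 201 days ago vs limit 180 → not met
5. commercial general liability coverage $2,875,000 < $2,900,000 → not met
6. condition 'handles asbestos abatement' holds; licensed crane operators 3 ≥ 3 → met
7. workers' compensation audit 201 days ago vs limit 180 → not met
8. contractor registration certificate absent → not met
9. subcontractor verification log absent → not met
10. fall-protection recertification 82 days ago vs limit 90 → met
11. OSHA safety training 49 days ago vs limit 45 → not met
12. lost-time incident rate 3 > 2 → not met
Not met: 1, 3, 4, 5, 7, 8, 9, 11, 12

1, 3, 4, 5, 7, 8, 9, 11, 12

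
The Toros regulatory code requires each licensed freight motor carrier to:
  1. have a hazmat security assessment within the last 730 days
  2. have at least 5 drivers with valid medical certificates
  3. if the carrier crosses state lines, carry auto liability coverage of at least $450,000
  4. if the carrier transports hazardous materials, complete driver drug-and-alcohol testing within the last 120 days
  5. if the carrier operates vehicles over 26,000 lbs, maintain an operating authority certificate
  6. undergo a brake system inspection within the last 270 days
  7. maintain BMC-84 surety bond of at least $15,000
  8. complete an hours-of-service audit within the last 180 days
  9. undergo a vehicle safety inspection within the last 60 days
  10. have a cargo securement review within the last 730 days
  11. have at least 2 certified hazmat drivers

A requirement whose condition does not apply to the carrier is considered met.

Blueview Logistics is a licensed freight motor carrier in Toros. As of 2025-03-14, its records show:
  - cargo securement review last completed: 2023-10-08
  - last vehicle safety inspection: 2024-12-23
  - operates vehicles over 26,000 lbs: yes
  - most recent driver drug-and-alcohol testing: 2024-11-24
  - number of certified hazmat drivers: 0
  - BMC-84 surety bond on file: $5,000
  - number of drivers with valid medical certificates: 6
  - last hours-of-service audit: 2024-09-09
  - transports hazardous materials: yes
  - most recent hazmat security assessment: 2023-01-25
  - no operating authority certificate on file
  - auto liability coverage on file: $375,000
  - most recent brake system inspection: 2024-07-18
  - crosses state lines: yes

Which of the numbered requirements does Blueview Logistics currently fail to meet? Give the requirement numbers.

1. hazmat security assessment 779 days ago vs limit 730 → not met
2. drivers with valid medical certificates 6 ≥ 5 → met
3. condition 'crosses state lines' holds; auto liability coverage $375,000 < $450,000 → not met
4. condition 'transports hazardous materials' holds; driver drug-and-alcohol testing 110 days ago vs limit 120 → met
5. condition 'operates vehicles over 26,000 lbs' holds; operating authority certificate absent → not met
6. brake system inspection 239 days ago vs limit 270 → met
7. BMC-84 surety bond $5,000 < $15,000 → not met
8. hours-of-service audit 186 days ago vs limit 180 → not met
9. vehicle safety inspection 81 days ago vs limit 60 → not met
10. cargo securement review 523 days ago vs limit 730 → met
11. certified hazmat drivers 0 < 2 → not met
Not met: 1, 3, 5, 7, 8, 9, 11

1, 3, 5, 7, 8, 9, 11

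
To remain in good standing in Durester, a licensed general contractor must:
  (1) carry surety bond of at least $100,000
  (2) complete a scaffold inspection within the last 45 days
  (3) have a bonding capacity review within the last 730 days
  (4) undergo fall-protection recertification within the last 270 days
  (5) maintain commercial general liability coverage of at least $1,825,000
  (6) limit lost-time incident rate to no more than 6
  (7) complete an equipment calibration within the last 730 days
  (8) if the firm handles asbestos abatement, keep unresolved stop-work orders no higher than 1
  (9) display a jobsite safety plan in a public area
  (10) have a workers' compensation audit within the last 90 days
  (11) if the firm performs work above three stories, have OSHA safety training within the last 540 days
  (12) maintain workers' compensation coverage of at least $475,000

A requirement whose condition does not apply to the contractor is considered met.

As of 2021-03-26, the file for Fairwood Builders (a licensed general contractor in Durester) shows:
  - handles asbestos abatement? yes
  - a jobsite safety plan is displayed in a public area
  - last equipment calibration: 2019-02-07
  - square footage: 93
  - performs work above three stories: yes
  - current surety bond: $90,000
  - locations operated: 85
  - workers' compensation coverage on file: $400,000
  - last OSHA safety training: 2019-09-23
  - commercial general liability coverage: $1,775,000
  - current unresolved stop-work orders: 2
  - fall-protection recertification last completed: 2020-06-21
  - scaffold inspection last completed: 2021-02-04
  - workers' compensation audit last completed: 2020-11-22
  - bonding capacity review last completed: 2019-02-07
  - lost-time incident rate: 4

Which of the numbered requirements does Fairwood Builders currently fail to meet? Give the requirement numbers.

1. surety bond $90,000 < $100,000 → not met
2. scaffold inspection 50 days ago vs limit 45 → not met
3. bonding capacity review 778 days ago vs limit 730 → not met
4. fall-protection recertification 278 days ago vs limit 270 → not met
5. commercial general liability coverage $1,775,000 < $1,825,000 → not met
6. lost-time incident rate 4 ≤ 6 → met
7. equipment calibration 778 days ago vs limit 730 → not met
8. condition 'handles asbestos abatement' holds; unresolved stop-work orders 2 > 1 → not met
9. jobsite safety plan present → met
10. workers' compensation audit 124 days ago vs limit 90 → not met
11. condition 'performs work above three stories' holds; OSHA safety training 550 days ago vs limit 540 → not met
12. workers' compensation coverage $400,000 < $475,000 → not met
Not met: 1, 2, 3, 4, 5, 7, 8, 10, 11, 12

1, 2, 3, 4, 5, 7, 8, 10, 11, 12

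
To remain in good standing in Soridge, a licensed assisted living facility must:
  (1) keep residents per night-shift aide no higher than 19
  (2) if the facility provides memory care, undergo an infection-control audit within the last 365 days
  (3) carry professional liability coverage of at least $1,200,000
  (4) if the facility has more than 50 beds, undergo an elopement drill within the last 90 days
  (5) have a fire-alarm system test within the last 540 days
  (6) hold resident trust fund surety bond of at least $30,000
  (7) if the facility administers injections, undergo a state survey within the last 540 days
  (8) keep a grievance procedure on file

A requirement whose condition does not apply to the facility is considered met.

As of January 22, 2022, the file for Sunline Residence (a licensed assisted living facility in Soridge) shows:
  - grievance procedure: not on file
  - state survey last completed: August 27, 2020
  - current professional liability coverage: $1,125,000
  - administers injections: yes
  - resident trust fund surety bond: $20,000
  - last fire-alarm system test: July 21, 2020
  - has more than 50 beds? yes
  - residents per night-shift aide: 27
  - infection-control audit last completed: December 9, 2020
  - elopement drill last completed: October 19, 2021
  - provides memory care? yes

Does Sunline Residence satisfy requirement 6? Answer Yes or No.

No

6. resident trust fund surety bond $20,000 < $30,000 → not met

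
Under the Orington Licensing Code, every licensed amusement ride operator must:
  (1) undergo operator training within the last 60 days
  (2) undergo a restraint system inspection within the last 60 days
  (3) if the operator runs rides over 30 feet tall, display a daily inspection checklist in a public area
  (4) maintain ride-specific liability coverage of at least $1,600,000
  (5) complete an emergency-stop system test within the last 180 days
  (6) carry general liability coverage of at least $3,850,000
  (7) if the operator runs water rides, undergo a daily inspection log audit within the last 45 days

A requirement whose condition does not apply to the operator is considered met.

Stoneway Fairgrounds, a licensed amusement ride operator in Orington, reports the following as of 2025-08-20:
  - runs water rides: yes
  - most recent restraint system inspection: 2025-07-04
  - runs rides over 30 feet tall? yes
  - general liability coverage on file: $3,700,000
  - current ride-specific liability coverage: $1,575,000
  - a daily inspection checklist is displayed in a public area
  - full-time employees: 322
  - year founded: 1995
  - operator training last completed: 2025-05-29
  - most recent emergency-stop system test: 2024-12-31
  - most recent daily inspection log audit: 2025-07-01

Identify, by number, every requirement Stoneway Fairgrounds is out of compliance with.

1. operator training 83 days ago vs limit 60 → not met
2. restraint system inspection 47 days ago vs limit 60 → met
3. condition 'runs rides over 30 feet tall' holds; daily inspection checklist present → met
4. ride-specific liability coverage $1,575,000 < $1,600,000 → not met
5. emergency-stop system test 232 days ago vs limit 180 → not met
6. general liability coverage $3,700,000 < $3,850,000 → not met
7. condition 'runs water rides' holds; daily inspection log audit 50 days ago vs limit 45 → not met
Not met: 1, 4, 5, 6, 7

1, 4, 5, 6, 7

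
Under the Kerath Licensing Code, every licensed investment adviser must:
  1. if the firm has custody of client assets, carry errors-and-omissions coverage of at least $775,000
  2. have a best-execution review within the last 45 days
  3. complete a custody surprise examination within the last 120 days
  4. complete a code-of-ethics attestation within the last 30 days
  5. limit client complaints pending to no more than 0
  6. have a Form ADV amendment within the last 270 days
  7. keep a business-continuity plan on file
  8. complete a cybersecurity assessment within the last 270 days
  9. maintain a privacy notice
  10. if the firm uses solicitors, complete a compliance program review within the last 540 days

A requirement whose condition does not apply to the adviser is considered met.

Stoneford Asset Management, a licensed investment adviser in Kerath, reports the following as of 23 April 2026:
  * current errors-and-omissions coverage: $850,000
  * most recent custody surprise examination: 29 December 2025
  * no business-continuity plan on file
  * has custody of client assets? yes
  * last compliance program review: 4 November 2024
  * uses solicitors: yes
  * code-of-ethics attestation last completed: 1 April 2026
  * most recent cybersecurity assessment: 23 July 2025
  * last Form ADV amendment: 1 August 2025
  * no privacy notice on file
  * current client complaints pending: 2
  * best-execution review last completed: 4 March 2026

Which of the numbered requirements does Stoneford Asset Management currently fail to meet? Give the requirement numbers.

1. condition 'has custody of client assets' holds; errors-and-omissions coverage $850,000 ≥ $775,000 → met
2. best-execution review 50 days ago vs limit 45 → not met
3. custody surprise examination 115 days ago vs limit 120 → met
4. code-of-ethics attestation 22 days ago vs limit 30 → met
5. client complaints pending 2 > 0 → not met
6. Form ADV amendment 265 days ago vs limit 270 → met
7. business-continuity plan absent → not met
8. cybersecurity assessment 274 days ago vs limit 270 → not met
9. privacy notice absent → not met
10. condition 'uses solicitors' holds; compliance program review 535 days ago vs limit 540 → met
Not met: 2, 5, 7, 8, 9

2, 5, 7, 8, 9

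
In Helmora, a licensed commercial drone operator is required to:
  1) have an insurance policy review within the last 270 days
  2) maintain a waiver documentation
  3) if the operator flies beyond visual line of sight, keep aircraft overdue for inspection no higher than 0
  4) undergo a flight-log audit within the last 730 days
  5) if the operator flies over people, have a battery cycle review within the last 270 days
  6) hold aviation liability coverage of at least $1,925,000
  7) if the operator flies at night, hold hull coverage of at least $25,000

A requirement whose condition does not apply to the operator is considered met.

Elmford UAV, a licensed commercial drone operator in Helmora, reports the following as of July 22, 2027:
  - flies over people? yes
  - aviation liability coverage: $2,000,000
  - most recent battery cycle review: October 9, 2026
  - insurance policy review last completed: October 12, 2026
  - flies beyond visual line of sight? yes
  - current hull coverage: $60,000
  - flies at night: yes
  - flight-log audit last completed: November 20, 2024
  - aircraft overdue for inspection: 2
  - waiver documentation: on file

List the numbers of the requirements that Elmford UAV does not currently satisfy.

1, 3, 4, 5

1. insurance policy review 283 days ago vs limit 270 → not met
2. waiver documentation present → met
3. condition 'flies beyond visual line of sight' holds; aircraft overdue for inspection 2 > 0 → not met
4. flight-log audit 974 days ago vs limit 730 → not met
5. condition 'flies over people' holds; battery cycle review 286 days ago vs limit 270 → not met
6. aviation liability coverage $2,000,000 ≥ $1,925,000 → met
7. condition 'flies at night' holds; hull coverage $60,000 ≥ $25,000 → met
Not met: 1, 3, 4, 5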